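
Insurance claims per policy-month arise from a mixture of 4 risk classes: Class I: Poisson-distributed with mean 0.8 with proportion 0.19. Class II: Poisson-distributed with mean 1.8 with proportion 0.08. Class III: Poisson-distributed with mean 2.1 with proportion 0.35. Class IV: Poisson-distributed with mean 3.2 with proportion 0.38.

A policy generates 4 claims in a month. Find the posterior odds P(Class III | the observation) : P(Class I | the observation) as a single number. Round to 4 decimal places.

23.8368

Only the two components matter; the odds are (π_i f_i(x)) / (π_j f_j(x)).
Evaluate each component's likelihood at the observed value:
  f_I = 0.00766855
  f_II = 0.0723017
  f_III = 0.099231
  f_IV = 0.178093
Posterior odds = (π_III·f_III) / (π_I·f_I) = (0.35·0.099231) / (0.19·0.00766855) = 0.0347309 / 0.00145702 ≈ 23.8368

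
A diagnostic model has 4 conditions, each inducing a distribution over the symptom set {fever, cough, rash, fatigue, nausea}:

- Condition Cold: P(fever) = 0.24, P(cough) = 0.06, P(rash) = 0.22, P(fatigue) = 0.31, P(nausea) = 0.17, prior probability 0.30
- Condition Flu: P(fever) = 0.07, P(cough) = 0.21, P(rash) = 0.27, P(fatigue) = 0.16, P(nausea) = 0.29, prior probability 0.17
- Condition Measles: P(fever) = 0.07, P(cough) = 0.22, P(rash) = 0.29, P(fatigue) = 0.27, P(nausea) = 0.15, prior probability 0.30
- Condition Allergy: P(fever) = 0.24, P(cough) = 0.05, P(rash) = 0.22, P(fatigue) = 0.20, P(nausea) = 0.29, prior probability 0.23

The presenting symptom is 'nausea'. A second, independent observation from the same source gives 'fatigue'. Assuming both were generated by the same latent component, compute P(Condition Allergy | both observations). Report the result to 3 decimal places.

By Bayes' theorem, P(k | x) = π_k f_k(x) / Σ_j π_j f_j(x).
Since both observations come from the same component, the likelihood for component k is f_k(x₁)·f_k(x₂).
  f_Cold = [P(nausea | comp) = 0.17] × [0.31] = 0.0527
  f_Flu = [P(nausea | comp) = 0.29] × [0.16] = 0.0464
  f_Measles = [P(nausea | comp) = 0.15] × [0.27] = 0.0405
  f_Allergy = [P(nausea | comp) = 0.29] × [0.2] = 0.058
Multiply by the mixture weights:
  π_Cold·f_Cold = 0.30 × 0.0527 = 0.01581
  π_Flu·f_Flu = 0.17 × 0.0464 = 0.007888
  π_Measles·f_Measles = 0.30 × 0.0405 = 0.01215
  π_Allergy·f_Allergy = 0.23 × 0.058 = 0.01334
Sum: 0.01581 + 0.007888 + 0.01215 + 0.01334 = 0.049188
P(Condition Allergy | x₁, x₂) = 0.01334 / 0.049188 ≈ 0.271

0.271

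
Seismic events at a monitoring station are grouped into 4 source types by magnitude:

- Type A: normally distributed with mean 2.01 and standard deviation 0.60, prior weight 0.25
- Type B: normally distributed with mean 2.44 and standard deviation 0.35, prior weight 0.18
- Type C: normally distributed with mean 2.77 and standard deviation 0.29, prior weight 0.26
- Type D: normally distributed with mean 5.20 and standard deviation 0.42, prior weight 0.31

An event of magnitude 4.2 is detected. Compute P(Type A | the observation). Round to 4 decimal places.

Apply Bayes' rule: the posterior for each component is proportional to its prior times its likelihood at x.
Evaluate each component's likelihood at the observed value:
  L_A = 0.000850775
  L_B = 3.6808e-06
  L_C = 7.2203e-06
  L_D = 0.0558043
Prior × likelihood for each component:
  π_A·L_A = 0.25 × 0.000850775 = 0.000212694
  π_B·L_B = 0.18 × 3.6808e-06 = 6.62543e-07
  π_C·L_C = 0.26 × 7.2203e-06 = 1.87728e-06
  π_D·L_D = 0.31 × 0.0558043 = 0.0172993
Denominator: 0.000212694 + 6.62543e-07 + 1.87728e-06 + 0.0172993 = 0.0175146
P(Type A | the observation) ≈ 0.0121

0.0121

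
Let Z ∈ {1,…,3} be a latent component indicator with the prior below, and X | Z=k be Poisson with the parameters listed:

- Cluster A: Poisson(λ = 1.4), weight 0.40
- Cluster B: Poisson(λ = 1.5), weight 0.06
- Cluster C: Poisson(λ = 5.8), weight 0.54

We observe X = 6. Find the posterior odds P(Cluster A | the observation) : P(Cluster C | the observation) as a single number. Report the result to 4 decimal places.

Only the two components matter; the odds are (w_i f_i(x)) / (w_j f_j(x)).
Evaluate each component's likelihood at the observed value:
  p_A = e^(−1.4)·1.4^6/6! = 0.00257883
  p_B = e^(−1.5)·1.5^6/6! = 0.00352999
  p_C = e^(−5.8)·5.8^6/6! = 0.160076
Odds = (0.40/0.54) × (0.00257883/0.160076) = 0.740741 × 0.01611 ≈ 0.0119

0.0119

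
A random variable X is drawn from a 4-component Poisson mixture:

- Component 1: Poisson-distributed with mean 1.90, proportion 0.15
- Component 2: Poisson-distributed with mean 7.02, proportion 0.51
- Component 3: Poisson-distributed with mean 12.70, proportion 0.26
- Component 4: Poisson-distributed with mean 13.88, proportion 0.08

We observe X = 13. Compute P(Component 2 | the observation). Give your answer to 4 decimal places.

By Bayes' theorem, P(k | x) = π_k f_k(x) / Σ_j π_j f_j(x).
Poisson probabilities:
  f_1 = e^(−1.90)·1.90^13/13! = 1.01008e-07
  f_2 = e^(−7.02)·7.02^13/13! = 0.0144329
  f_3 = e^(−12.70)·12.70^13/13! = 0.109554
  f_4 = e^(−13.88)·13.88^13/13! = 0.10685
Multiply by the mixture weights:
  π_1·f_1 = 0.15 × 1.01008e-07 = 1.51512e-08
  π_2·f_2 = 0.51 × 0.0144329 = 0.0073608
  π_3·f_3 = 0.26 × 0.109554 = 0.028484
  π_4·f_4 = 0.08 × 0.10685 = 0.00854802
Denominator: 1.51512e-08 + 0.0073608 + 0.028484 + 0.00854802 = 0.0443929
Responsibility of Component 2: 0.0073608 / 0.0443929 ≈ 0.1658

0.1658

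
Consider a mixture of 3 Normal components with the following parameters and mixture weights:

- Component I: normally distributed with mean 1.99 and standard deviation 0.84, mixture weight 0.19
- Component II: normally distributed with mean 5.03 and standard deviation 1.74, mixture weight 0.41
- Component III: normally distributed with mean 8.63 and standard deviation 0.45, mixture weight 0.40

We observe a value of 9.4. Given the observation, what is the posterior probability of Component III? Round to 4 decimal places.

0.9534

Posterior ∝ prior × likelihood, so P(k | x) ∝ P(Z=k) f_k(x); normalise over all components.
Normal densities:
  L_I = 6.00832e-18
  L_II = 0.00978773
  L_III = 0.205075
Unnormalised posteriors:
  P(Z=I)·L_I = 0.19 × 6.00832e-18 = 1.14158e-18
  P(Z=II)·L_II = 0.41 × 0.00978773 = 0.00401297
  P(Z=III)·L_III = 0.40 × 0.205075 = 0.0820298
Marginal: 1.14158e-18 + 0.00401297 + 0.0820298 = 0.0860428
P(Component III | 9.4) = 0.0820298 / 0.0860428 ≈ 0.9534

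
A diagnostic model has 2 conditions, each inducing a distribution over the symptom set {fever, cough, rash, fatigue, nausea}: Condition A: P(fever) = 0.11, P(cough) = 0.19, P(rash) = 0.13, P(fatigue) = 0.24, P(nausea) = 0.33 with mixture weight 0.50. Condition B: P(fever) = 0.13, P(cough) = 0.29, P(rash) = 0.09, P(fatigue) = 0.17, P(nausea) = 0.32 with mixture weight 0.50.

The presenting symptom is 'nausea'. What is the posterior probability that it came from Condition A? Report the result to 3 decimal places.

By Bayes' theorem, P(k | x) = π_k f_k(x) / Σ_j π_j f_j(x).
Categorical probabilities:
  f_A = 0.33
  f_B = 0.32
Weight by the priors:
  π_A·f_A = 0.50 × 0.33 = 0.165
  π_B·f_B = 0.50 × 0.32 = 0.16
Sum: 0.165 + 0.16 = 0.325
So the posterior for Condition A is 0.165 / 0.325 ≈ 0.508.

0.508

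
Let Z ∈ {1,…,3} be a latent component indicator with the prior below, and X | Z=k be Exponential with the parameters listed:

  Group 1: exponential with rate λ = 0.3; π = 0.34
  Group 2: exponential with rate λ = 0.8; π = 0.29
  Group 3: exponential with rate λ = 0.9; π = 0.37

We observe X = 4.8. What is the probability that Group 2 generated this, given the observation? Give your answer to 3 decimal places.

By Bayes' theorem, P(k | x) = P(Z=k) f_k(x) / Σ_j P(Z=j) f_j(x).
Exponential densities:
  L_1 = 0.3·e^(−0.3·4.8) = 0.3·e^(−1.4400) = 0.0710783
  L_2 = 0.8·e^(−0.8·4.8) = 0.8·e^(−3.8400) = 0.0171949
  L_3 = 0.9·e^(−0.9·4.8) = 0.9·e^(−4.3200) = 0.0119699
Weight by the priors:
  P(Z=1)·L_1 = 0.34 × 0.0710783 = 0.0241666
  P(Z=2)·L_2 = 0.29 × 0.0171949 = 0.00498652
  P(Z=3)·L_3 = 0.37 × 0.0119699 = 0.00442886
Sum: 0.0241666 + 0.00498652 + 0.00442886 = 0.033582
So the posterior for Group 2 is 0.00498652 / 0.033582 ≈ 0.148.

0.148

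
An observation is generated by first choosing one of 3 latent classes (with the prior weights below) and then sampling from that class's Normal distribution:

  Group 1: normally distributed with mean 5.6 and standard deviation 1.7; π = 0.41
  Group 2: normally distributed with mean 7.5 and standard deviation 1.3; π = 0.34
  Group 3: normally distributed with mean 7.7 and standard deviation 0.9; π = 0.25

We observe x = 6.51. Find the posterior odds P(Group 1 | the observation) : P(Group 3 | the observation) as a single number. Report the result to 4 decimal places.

Only the two components matter; the odds are (P(Z=i) f_i(x)) / (P(Z=j) f_j(x)).
Evaluate each component's likelihood at the observed value:
  L_1 = (1/(1.7·√(2π)))·exp(−(6.51−5.6)²/(2·1.7²)) = 0.234672·exp(-0.14327) = 0.203348
  L_2 = (1/(1.3·√(2π)))·exp(−(6.51−7.5)²/(2·1.3²)) = 0.306879·exp(-0.28997) = 0.229633
  L_3 = (1/(0.9·√(2π)))·exp(−(6.51−7.7)²/(2·0.9²)) = 0.443269·exp(-0.87414) = 0.184942
Posterior odds = (P(Z=1)·L_1) / (P(Z=3)·L_3) = (0.41·0.203348) / (0.25·0.184942) = 0.0833727 / 0.0462355 ≈ 1.8032

1.8032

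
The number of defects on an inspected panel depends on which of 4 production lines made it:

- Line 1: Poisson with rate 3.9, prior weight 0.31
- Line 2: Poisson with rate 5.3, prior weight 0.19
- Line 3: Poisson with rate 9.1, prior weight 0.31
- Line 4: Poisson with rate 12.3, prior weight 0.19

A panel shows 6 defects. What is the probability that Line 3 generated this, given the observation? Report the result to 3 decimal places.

0.299

The responsibility of component k is w_k f_k(x) divided by Σ_j w_j f_j(x).
Evaluate each component's likelihood at the observed value:
  L_1 = 0.0989251
  L_2 = 0.15366
  L_3 = 0.0880716
  L_4 = 0.0218915
Weight by the priors:
  w_1·L_1 = 0.31 × 0.0989251 = 0.0306668
  w_2·L_2 = 0.19 × 0.15366 = 0.0291955
  w_3·L_3 = 0.31 × 0.0880716 = 0.0273022
  w_4·L_4 = 0.19 × 0.0218915 = 0.00415939
Sum: 0.0306668 + 0.0291955 + 0.0273022 + 0.00415939 = 0.0913239
P(Line 3 | x) ≈ 0.299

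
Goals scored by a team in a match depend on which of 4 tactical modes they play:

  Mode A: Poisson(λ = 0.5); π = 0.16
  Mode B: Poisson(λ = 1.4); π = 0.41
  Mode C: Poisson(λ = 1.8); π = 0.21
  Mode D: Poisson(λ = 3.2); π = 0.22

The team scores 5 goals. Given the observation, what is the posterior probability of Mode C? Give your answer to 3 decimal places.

0.156

By Bayes' theorem, P(k | x) = π_k f_k(x) / Σ_j π_j f_j(x).
Component likelihoods at x = 5 goals:
  p_A = e^(−0.5)·0.5^5/5! = 0.000157951
  p_B = e^(−1.4)·1.4^5/5! = 0.0110521
  p_C = e^(−1.8)·1.8^5/5! = 0.0260286
  p_D = e^(−3.2)·3.2^5/5! = 0.113979
Prior × likelihood for each component:
  π_A·p_A = 0.16 × 0.000157951 = 2.52721e-05
  π_B·p_B = 0.41 × 0.0110521 = 0.00453138
  π_C·p_C = 0.21 × 0.0260286 = 0.00546601
  π_D·p_D = 0.22 × 0.113979 = 0.0250755
Evidence: 2.52721e-05 + 0.00453138 + 0.00546601 + 0.0250755 = 0.0350981
So the posterior for Mode C is 0.00546601 / 0.0350981 ≈ 0.156.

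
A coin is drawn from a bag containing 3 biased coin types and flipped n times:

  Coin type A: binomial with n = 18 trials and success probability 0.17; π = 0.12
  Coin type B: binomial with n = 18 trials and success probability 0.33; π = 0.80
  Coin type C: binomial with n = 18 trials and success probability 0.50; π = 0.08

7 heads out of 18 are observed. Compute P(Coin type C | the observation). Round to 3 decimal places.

0.067

The responsibility of component k is π_k f_k(x) divided by Σ_j π_j f_j(x).
Binomial probabilities:
  f_A = 0.0168173
  f_B = 0.165644
  f_C = 0.121399
Weight by the priors:
  π_A·f_A = 0.12 × 0.0168173 = 0.00201808
  π_B·f_B = 0.80 × 0.165644 = 0.132515
  π_C·f_C = 0.08 × 0.121399 = 0.00971191
Evidence: 0.00201808 + 0.132515 + 0.00971191 = 0.144245
Responsibility of Coin type C: 0.00971191 / 0.144245 ≈ 0.067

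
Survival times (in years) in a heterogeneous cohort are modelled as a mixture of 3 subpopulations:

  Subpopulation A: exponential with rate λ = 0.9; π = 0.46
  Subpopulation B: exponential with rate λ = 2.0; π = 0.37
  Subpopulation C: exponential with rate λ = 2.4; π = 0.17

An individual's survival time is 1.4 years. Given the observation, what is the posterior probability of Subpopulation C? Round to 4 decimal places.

By Bayes' theorem, P(k | x) = π_k f_k(x) / Σ_j π_j f_j(x).
Evaluate each component's likelihood at the observed value:
  p_A = 0.255289
  p_B = 0.12162
  p_C = 0.0833646
Weight by the priors:
  π_A·p_A = 0.46 × 0.255289 = 0.117433
  π_B·p_B = 0.37 × 0.12162 = 0.0449994
  π_C·p_C = 0.17 × 0.0833646 = 0.014172
Denominator: 0.117433 + 0.0449994 + 0.014172 = 0.176604
Responsibility of Subpopulation C: 0.014172 / 0.176604 ≈ 0.0802

0.0802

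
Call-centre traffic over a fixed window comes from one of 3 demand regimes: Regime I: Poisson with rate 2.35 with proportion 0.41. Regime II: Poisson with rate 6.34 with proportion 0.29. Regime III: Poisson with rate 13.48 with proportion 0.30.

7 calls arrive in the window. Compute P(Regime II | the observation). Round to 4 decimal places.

0.8100

By Bayes' theorem, P(k | x) = P(Z=k) f_k(x) / Σ_j P(Z=j) f_j(x).
Poisson probabilities:
  f_I = e^(−2.35)·2.35^7/7! = 0.00748949
  f_II = e^(−6.34)·6.34^7/7! = 0.144134
  f_III = e^(−13.48)·13.48^7/7! = 0.0224445
Prior × likelihood for each component:
  P(Z=I)·f_I = 0.41 × 0.00748949 = 0.00307069
  P(Z=II)·f_II = 0.29 × 0.144134 = 0.0417989
  P(Z=III)·f_III = 0.30 × 0.0224445 = 0.00673334
Denominator: 0.00307069 + 0.0417989 + 0.00673334 = 0.051603
P(Regime II | 7 calls) = 0.0417989 / 0.051603 ≈ 0.8100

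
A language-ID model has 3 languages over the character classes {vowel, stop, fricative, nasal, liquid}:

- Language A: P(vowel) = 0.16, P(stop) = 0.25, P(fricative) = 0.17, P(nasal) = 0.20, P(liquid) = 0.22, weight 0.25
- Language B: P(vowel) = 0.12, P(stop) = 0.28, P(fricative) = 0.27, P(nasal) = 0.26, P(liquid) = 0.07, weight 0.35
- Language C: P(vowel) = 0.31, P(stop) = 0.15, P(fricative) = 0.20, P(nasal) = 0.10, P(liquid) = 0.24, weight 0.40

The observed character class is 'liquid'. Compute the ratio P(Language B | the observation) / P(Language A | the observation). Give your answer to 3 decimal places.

The posterior odds equal the prior odds times the likelihood ratio: (w_i/w_j)·(f_i(x)/f_j(x)).
Component likelihoods at x = 'liquid':
  f_A = 0.22
  f_B = 0.07
  f_C = 0.24
Odds = (0.35/0.25) × (0.07/0.22) = 1.4 × 0.318182 ≈ 0.445

0.445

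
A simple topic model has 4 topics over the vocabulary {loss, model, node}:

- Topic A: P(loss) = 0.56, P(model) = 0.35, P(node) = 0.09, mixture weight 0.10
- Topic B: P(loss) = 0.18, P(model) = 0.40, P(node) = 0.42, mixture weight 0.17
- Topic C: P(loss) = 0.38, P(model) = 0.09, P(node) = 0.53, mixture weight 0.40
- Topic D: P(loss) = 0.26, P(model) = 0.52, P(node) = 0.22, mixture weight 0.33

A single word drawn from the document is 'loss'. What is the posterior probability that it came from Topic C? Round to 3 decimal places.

0.469

P(component k | x) = π_k·f_k(x) / marginal(x), where marginal(x) = Σ_j π_j·f_j(x).
Component likelihoods at x = 'loss':
  p_A = P(loss | comp) = 0.56
  p_B = P(loss | comp) = 0.18
  p_C = P(loss | comp) = 0.38
  p_D = P(loss | comp) = 0.26
Weight by the priors:
  π_A·p_A = 0.10 × 0.56 = 0.056
  π_B·p_B = 0.17 × 0.18 = 0.0306
  π_C·p_C = 0.40 × 0.38 = 0.152
  π_D·p_D = 0.33 × 0.26 = 0.0858
Evidence: 0.056 + 0.0306 + 0.152 + 0.0858 = 0.3244
P(Topic C | x) = 0.152 / 0.3244 ≈ 0.469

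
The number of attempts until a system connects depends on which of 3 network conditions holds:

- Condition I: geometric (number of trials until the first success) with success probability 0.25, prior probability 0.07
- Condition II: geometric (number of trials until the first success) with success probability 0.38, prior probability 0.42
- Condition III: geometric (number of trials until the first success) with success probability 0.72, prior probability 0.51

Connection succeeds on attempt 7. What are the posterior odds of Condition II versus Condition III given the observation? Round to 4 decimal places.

Only the two components matter; the odds are (P(Z=i) f_i(x)) / (P(Z=j) f_j(x)).
Evaluate each component's likelihood at the observed value:
  p_I = 0.0444946
  p_II = 0.0215841
  p_III = 0.000346961
Posterior odds = (P(Z=II)·p_II) / (P(Z=III)·p_III) = (0.42·0.0215841) / (0.51·0.000346961) = 0.00906532 / 0.00017695 ≈ 51.2309

51.2309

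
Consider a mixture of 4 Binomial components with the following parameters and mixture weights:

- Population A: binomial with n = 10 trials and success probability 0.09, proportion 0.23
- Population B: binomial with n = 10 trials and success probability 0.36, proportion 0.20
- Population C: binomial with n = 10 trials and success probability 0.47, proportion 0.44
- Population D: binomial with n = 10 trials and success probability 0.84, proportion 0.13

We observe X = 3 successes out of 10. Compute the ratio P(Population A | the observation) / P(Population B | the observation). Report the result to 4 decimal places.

0.2111

Posterior odds = (π_i f_i(x)) / (π_j f_j(x)); the normalising sum cancels.
Evaluate each component's likelihood at the observed value:
  p_A = C(10,3)·0.09^3·0.91^7 = 120·0.000729·0.516761 = 0.0452063
  p_B = C(10,3)·0.36^3·0.64^7 = 120·0.046656·0.0439805 = 0.246234
  p_C = C(10,3)·0.47^3·0.53^7 = 120·0.103823·0.0117471 = 0.146354
  p_D = C(10,3)·0.84^3·0.16^7 = 120·0.592704·2.68435e-06 = 0.000190923
Posterior odds = (π_A·p_A) / (π_B·p_B) = (0.23·0.0452063) / (0.20·0.246234) = 0.0103974 / 0.0492469 ≈ 0.2111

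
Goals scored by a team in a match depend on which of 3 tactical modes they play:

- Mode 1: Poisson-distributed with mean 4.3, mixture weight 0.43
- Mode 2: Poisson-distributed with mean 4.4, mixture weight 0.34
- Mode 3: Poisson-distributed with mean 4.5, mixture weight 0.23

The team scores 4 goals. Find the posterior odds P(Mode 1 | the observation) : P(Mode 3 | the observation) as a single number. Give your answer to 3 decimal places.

Since P(k|x) ∝ P(Z=k) f_k(x), the posterior odds are P(Z=i) f_i(x) / (P(Z=j) f_j(x)).
Component likelihoods at x = 4 goals:
  L_1 = e^(−4.3)·4.3^4/4! = 0.193284
  L_2 = e^(−4.4)·4.4^4/4! = 0.191736
  L_3 = e^(−4.5)·4.5^4/4! = 0.189808
Posterior odds = (P(Z=1)·L_1) / (P(Z=3)·L_3) = (0.43·0.193284) / (0.23·0.189808) = 0.0831122 / 0.0436558 ≈ 1.904

1.904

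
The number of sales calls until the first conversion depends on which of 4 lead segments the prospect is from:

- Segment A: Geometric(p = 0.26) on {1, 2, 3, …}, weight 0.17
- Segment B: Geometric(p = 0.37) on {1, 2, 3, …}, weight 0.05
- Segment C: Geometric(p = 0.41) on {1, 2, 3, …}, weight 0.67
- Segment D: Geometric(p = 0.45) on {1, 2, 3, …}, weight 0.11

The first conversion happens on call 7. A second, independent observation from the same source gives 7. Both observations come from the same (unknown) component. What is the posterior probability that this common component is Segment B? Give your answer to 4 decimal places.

0.0483

Apply Bayes' rule: the posterior for each component is proportional to its prior times its likelihood at x.
Since both observations come from the same component, the likelihood for component k is f_k(x₁)·f_k(x₂).
  p_A = [0.26·(1−0.26)^6 = 0.26·0.164206 = 0.0426937] × [0.0426937] = 0.00182275
  p_B = [0.37·(1−0.37)^6 = 0.37·0.0625235 = 0.0231337] × [0.0231337] = 0.000535168
  p_C = [0.41·(1−0.41)^6 = 0.41·0.0421805 = 0.017294] × [0.017294] = 0.000299083
  p_D = [0.45·(1−0.45)^6 = 0.45·0.0276806 = 0.0124563] × [0.0124563] = 0.000155159
Multiply by the mixture weights:
  P(Z=A)·p_A = 0.17 × 0.00182275 = 0.000309868
  P(Z=B)·p_B = 0.05 × 0.000535168 = 2.67584e-05
  P(Z=C)·p_C = 0.67 × 0.000299083 = 0.000200386
  P(Z=D)·p_D = 0.11 × 0.000155159 = 1.70675e-05
Normaliser: 0.000309868 + 2.67584e-05 + 0.000200386 + 1.70675e-05 = 0.000554079
P(Segment B | x₁,x₂) ≈ 0.0483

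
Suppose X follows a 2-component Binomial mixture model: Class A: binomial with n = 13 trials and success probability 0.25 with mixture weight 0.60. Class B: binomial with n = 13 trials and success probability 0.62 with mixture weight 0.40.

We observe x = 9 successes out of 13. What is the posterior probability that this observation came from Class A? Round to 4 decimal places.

P(component k | x) = P(Z=k)·f_k(x) / marginal(x), where marginal(x) = Σ_j P(Z=j)·f_j(x).
Component likelihoods at x = 9 successes out of 13:
  f_A = 0.000863001
  f_B = 0.201821
Weight by the priors:
  P(Z=A)·f_A = 0.60 × 0.000863001 = 0.0005178
  P(Z=B)·f_B = 0.40 × 0.201821 = 0.0807283
Marginal: 0.0005178 + 0.0807283 = 0.0812461
So the posterior for Class A is 0.0005178 / 0.0812461 ≈ 0.0064.

0.0064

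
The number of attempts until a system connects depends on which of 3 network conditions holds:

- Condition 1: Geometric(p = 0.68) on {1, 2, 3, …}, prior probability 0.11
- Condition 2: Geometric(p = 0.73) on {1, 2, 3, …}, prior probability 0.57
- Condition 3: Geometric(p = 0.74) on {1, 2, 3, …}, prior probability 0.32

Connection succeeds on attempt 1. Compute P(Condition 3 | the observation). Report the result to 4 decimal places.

Apply Bayes' rule: the posterior for each component is proportional to its prior times its likelihood at x.
Geometric probabilities:
  L_1 = 0.68·(1−0.68)^0 = 0.68·1 = 0.68
  L_2 = 0.73·(1−0.73)^0 = 0.73·1 = 0.73
  L_3 = 0.74·(1−0.74)^0 = 0.74·1 = 0.74
Unnormalised posteriors:
  w_1·L_1 = 0.11 × 0.68 = 0.0748
  w_2·L_2 = 0.57 × 0.73 = 0.4161
  w_3·L_3 = 0.32 × 0.74 = 0.2368
Denominator: 0.0748 + 0.4161 + 0.2368 = 0.7277
So the posterior for Condition 3 is 0.2368 / 0.7277 ≈ 0.3254.

0.3254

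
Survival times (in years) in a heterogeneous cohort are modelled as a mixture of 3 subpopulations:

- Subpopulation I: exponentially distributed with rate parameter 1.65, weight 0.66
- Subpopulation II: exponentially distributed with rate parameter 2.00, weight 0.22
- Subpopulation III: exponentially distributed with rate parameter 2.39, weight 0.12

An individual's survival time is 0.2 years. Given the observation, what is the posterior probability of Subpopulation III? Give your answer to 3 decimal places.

Apply Bayes' rule: the posterior for each component is proportional to its prior times its likelihood at x.
Evaluate each component's likelihood at the observed value:
  p_I = 1.65·e^(−1.65·0.2) = 1.65·e^(−0.3300) = 1.18622
  p_II = 2.00·e^(−2.00·0.2) = 2.00·e^(−0.4000) = 1.34064
  p_III = 2.39·e^(−2.39·0.2) = 2.39·e^(−0.4780) = 1.48185
Unnormalised posteriors:
  π_I·p_I = 0.66 × 1.18622 = 0.782908
  π_II·p_II = 0.22 × 1.34064 = 0.294941
  π_III·p_III = 0.12 × 1.48185 = 0.177822
Marginal: 0.782908 + 0.294941 + 0.177822 = 1.25567
Responsibility of Subpopulation III: 0.177822 / 1.25567 ≈ 0.142

0.142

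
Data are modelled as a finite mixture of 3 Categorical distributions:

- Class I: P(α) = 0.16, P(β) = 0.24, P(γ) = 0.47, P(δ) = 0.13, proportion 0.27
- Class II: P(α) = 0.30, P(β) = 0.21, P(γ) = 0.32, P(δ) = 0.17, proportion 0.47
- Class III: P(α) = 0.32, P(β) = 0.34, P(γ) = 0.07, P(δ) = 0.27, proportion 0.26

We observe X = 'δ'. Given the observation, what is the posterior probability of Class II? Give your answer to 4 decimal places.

0.4314

By Bayes' theorem, P(k | x) = π_k f_k(x) / Σ_j π_j f_j(x).
Categorical probabilities:
  L_I = P(δ | comp) = 0.13
  L_II = P(δ | comp) = 0.17
  L_III = P(δ | comp) = 0.27
Unnormalised posteriors:
  π_I·L_I = 0.27 × 0.13 = 0.0351
  π_II·L_II = 0.47 × 0.17 = 0.0799
  π_III·L_III = 0.26 × 0.27 = 0.0702
Marginal: 0.0351 + 0.0799 + 0.0702 = 0.1852
So the posterior for Class II is 0.0799 / 0.1852 ≈ 0.4314.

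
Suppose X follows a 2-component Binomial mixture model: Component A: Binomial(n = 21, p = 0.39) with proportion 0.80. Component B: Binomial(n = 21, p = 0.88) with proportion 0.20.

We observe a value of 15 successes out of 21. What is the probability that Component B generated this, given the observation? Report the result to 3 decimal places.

0.744

The responsibility of component k is π_k f_k(x) divided by Σ_j π_j f_j(x).
Component likelihoods at x = 15 successes out of 21:
  f_A = C(21,15)·0.39^15·0.61^6 = 54264·7.34462e-07·0.0515204 = 0.00205334
  f_B = C(21,15)·0.88^15·0.12^6 = 54264·0.146974·2.98598e-06 = 0.0238144
Multiply by the mixture weights:
  π_A·f_A = 0.80 × 0.00205334 = 0.00164267
  π_B·f_B = 0.20 × 0.0238144 = 0.00476288
Normaliser: 0.00164267 + 0.00476288 = 0.00640555
P(Component B | data) ≈ 0.744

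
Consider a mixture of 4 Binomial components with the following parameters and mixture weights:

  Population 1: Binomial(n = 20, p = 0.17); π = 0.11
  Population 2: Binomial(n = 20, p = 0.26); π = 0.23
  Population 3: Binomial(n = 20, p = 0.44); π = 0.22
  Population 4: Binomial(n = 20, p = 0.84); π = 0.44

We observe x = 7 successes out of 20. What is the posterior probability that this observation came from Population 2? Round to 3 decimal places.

Apply Bayes' rule: the posterior for each component is proportional to its prior times its likelihood at x.
Component likelihoods at x = 7 successes out of 20:
  f_1 = C(20,7)·0.17^7·0.83^13 = 77520·4.10339e-06·0.0887187 = 0.0282209
  f_2 = C(20,7)·0.26^7·0.74^13 = 77520·8.03181e-05·0.0199532 = 0.124234
  f_3 = C(20,7)·0.44^7·0.56^13 = 77520·0.00319278·0.000532653 = 0.131834
  f_4 = C(20,7)·0.84^7·0.16^13 = 77520·0.29509·4.5036e-11 = 1.03022e-06
Multiply by the mixture weights:
  π_1·f_1 = 0.11 × 0.0282209 = 0.0031043
  π_2·f_2 = 0.23 × 0.124234 = 0.0285738
  π_3·f_3 = 0.22 × 0.131834 = 0.0290034
  π_4·f_4 = 0.44 × 1.03022e-06 = 4.53295e-07
Sum: 0.0031043 + 0.0285738 + 0.0290034 + 4.53295e-07 = 0.060682
So the posterior for Population 2 is 0.0285738 / 0.060682 ≈ 0.471.

0.471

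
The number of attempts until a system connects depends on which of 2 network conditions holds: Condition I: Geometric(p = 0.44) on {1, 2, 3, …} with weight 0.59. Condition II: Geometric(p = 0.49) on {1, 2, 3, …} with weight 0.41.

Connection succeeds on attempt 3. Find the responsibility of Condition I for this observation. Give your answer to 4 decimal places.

0.6091

Posterior ∝ prior × likelihood, so P(k | x) ∝ π_k f_k(x); normalise over all components.
Geometric probabilities:
  p_I = 0.137984
  p_II = 0.127449
Weight by the priors:
  π_I·p_I = 0.59 × 0.137984 = 0.0814106
  π_II·p_II = 0.41 × 0.127449 = 0.0522541
Marginal: 0.0814106 + 0.0522541 = 0.133665
P(Condition I | 3) ≈ 0.6091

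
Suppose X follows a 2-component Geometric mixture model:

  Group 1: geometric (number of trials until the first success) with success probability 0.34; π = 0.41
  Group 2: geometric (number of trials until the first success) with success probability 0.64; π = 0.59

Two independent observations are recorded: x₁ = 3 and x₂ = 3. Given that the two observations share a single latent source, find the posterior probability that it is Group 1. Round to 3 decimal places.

Apply Bayes' rule: the posterior for each component is proportional to its prior times its likelihood at x.
Since both observations come from the same component, the likelihood for component k is f_k(x₁)·f_k(x₂).
  f_1 = [0.34·(1−0.34)^2 = 0.34·0.4356 = 0.148104] × [0.148104] = 0.0219348
  f_2 = [0.64·(1−0.64)^2 = 0.64·0.1296 = 0.082944] × [0.082944] = 0.00687971
Unnormalised posteriors:
  P(Z=1)·f_1 = 0.41 × 0.0219348 = 0.00899327
  P(Z=2)·f_2 = 0.59 × 0.00687971 = 0.00405903
Evidence: 0.00899327 + 0.00405903 = 0.0130523
P(Group 1 | data) = 0.00899327 / 0.0130523 ≈ 0.689

0.689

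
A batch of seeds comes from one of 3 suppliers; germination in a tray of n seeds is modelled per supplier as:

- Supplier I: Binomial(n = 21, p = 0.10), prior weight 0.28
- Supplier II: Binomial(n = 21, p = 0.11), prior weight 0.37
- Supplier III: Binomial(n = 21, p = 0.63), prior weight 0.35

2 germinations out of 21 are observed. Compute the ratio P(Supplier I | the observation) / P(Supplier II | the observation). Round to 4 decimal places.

0.7733

The posterior odds equal the prior odds times the likelihood ratio: (P(Z=i)/P(Z=j))·(f_i(x)/f_j(x)).
Binomial probabilities:
  p_I = 0.283679
  p_II = 0.277597
  p_III = 5.20875e-07
0.0794301 / 0.102711 ≈ 0.7733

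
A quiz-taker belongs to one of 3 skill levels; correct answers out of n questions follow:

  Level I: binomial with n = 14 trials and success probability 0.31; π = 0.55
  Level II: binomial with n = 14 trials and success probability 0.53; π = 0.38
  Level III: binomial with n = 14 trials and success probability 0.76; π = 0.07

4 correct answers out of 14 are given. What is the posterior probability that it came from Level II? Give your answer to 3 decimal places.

By Bayes' theorem, P(k | x) = π_k f_k(x) / Σ_j π_j f_j(x).
Binomial probabilities:
  f_I = C(14,4)·0.31^4·0.69^10 = 1001·0.00923521·0.0244619 = 0.226137
  f_II = C(14,4)·0.53^4·0.47^10 = 1001·0.0789048·0.000525991 = 0.0415447
  f_III = C(14,4)·0.76^4·0.24^10 = 1001·0.333622·6.34034e-07 = 0.000211739
Weight by the priors:
  π_I·f_I = 0.55 × 0.226137 = 0.124375
  π_II·f_II = 0.38 × 0.0415447 = 0.015787
  π_III·f_III = 0.07 × 0.000211739 = 1.48217e-05
Marginal: 0.124375 + 0.015787 + 1.48217e-05 = 0.140177
P(Level II | data) ≈ 0.113

0.113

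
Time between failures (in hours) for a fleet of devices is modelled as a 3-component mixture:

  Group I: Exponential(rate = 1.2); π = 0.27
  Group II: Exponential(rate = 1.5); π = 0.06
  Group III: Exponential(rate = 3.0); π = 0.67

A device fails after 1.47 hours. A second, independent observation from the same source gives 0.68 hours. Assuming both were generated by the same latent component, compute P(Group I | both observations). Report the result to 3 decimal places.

0.664

The responsibility of component k is P(Z=k) f_k(x) divided by Σ_j P(Z=j) f_j(x).
Since both observations come from the same component, the likelihood for component k is f_k(x₁)·f_k(x₂).
  L_I = [0.20563] × [0.530636] = 0.109115
  L_II = [0.165376] × [0.540892] = 0.0894505
  L_III = [0.0364655] × [0.390086] = 0.0142247
Weight by the priors:
  P(Z=I)·L_I = 0.27 × 0.109115 = 0.0294609
  P(Z=II)·L_II = 0.06 × 0.0894505 = 0.00536703
  P(Z=III)·L_III = 0.67 × 0.0142247 = 0.00953055
Marginal: 0.0294609 + 0.00536703 + 0.00953055 = 0.0443585
So the posterior for Group I is 0.0294609 / 0.0443585 ≈ 0.664.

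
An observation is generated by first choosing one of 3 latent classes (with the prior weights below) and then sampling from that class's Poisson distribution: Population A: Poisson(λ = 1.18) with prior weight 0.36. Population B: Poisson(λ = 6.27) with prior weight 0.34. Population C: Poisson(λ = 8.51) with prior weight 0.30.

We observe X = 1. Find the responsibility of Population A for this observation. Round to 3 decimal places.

P(component k | x) = w_k·f_k(x) / marginal(x), where marginal(x) = Σ_j w_j·f_j(x).
Component likelihoods at x = 1:
  f_A = e^(−1.18)·1.18^1/1! = 0.362589
  f_B = e^(−6.27)·6.27^1/1! = 0.0118643
  f_C = e^(−8.51)·8.51^1/1! = 0.00171429
Multiply by the mixture weights:
  w_A·f_A = 0.36 × 0.362589 = 0.130532
  w_B·f_B = 0.34 × 0.0118643 = 0.00403385
  w_C·f_C = 0.30 × 0.00171429 = 0.000514286
Denominator: 0.130532 + 0.00403385 + 0.000514286 = 0.13508
P(Population A | x) = 0.130532 / 0.13508 ≈ 0.966

0.966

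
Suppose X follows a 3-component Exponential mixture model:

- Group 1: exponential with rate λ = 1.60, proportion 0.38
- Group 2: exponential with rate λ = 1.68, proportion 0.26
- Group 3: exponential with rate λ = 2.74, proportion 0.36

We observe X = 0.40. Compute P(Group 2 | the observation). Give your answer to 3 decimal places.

Posterior ∝ prior × likelihood, so P(k | x) ∝ w_k f_k(x); normalise over all components.
Evaluate each component's likelihood at the observed value:
  p_1 = 0.843668
  p_2 = 0.857953
  p_3 = 0.915722
Weight by the priors:
  w_1·p_1 = 0.38 × 0.843668 = 0.320594
  w_2·p_2 = 0.26 × 0.857953 = 0.223068
  w_3·p_3 = 0.36 × 0.915722 = 0.32966
Marginal: 0.320594 + 0.223068 + 0.32966 = 0.873322
So the posterior for Group 2 is 0.223068 / 0.873322 ≈ 0.255.

0.255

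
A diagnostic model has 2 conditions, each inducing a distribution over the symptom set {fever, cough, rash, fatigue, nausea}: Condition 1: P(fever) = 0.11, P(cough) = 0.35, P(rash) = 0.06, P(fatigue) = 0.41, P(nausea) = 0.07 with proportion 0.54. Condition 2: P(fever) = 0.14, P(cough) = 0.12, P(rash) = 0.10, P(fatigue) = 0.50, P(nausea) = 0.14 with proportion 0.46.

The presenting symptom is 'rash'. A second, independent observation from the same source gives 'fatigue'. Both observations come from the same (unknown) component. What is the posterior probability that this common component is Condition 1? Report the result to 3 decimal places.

0.366

By Bayes' theorem, P(k | x) = w_k f_k(x) / Σ_j w_j f_j(x).
Since both observations come from the same component, the likelihood for component k is f_k(x₁)·f_k(x₂).
  p_1 = [0.06] × [0.41] = 0.0246
  p_2 = [0.1] × [0.5] = 0.05
Prior × likelihood for each component:
  w_1·p_1 = 0.54 × 0.0246 = 0.013284
  w_2·p_2 = 0.46 × 0.05 = 0.023
Marginal: 0.013284 + 0.023 = 0.036284
P(Condition 1 | x₁, x₂) = 0.013284 / 0.036284 ≈ 0.366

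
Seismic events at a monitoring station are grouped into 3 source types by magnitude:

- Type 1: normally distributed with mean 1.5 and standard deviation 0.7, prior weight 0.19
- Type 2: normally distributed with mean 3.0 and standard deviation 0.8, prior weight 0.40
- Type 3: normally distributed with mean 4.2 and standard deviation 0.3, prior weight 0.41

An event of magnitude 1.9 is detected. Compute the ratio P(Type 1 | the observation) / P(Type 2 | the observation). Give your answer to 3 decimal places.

1.187

Since P(k|x) ∝ w_k f_k(x), the posterior odds are w_i f_i(x) / (w_j f_j(x)).
Component likelihoods at x = 1.9:
  f_1 = 0.484068
  f_2 = 0.193765
  f_3 = 2.29275e-13
Odds = (0.19/0.40) × (0.484068/0.193765) = 0.475 × 2.49822 ≈ 1.187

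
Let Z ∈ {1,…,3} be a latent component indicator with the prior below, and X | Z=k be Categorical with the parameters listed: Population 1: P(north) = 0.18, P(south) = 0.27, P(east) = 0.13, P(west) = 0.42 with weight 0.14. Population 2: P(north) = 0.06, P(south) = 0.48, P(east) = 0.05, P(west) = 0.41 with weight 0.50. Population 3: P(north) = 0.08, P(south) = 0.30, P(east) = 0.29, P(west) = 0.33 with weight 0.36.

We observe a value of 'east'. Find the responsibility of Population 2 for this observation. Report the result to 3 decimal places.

By Bayes' theorem, P(k | x) = P(Z=k) f_k(x) / Σ_j P(Z=j) f_j(x).
Categorical probabilities:
  f_1 = 0.13
  f_2 = 0.05
  f_3 = 0.29
Weight by the priors:
  P(Z=1)·f_1 = 0.14 × 0.13 = 0.0182
  P(Z=2)·f_2 = 0.50 × 0.05 = 0.025
  P(Z=3)·f_3 = 0.36 × 0.29 = 0.1044
Evidence: 0.0182 + 0.025 + 0.1044 = 0.1476
So the posterior for Population 2 is 0.025 / 0.1476 ≈ 0.169.

0.169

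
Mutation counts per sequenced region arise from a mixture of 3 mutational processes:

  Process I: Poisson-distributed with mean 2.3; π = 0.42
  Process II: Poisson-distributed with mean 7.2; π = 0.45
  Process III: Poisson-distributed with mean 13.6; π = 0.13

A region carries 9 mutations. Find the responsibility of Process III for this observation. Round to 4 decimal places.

0.1276

Posterior ∝ prior × likelihood, so P(k | x) ∝ w_k f_k(x); normalise over all components.
Component likelihoods at x = 9 mutations:
  p_I = 0.000497634
  p_II = 0.106982
  p_III = 0.0544104
Unnormalised posteriors:
  w_I·p_I = 0.42 × 0.000497634 = 0.000209006
  w_II·p_II = 0.45 × 0.106982 = 0.0481417
  w_III·p_III = 0.13 × 0.0544104 = 0.00707336
Normaliser: 0.000209006 + 0.0481417 + 0.00707336 = 0.0554241
P(Process III | 9 mutations) = 0.00707336 / 0.0554241 ≈ 0.1276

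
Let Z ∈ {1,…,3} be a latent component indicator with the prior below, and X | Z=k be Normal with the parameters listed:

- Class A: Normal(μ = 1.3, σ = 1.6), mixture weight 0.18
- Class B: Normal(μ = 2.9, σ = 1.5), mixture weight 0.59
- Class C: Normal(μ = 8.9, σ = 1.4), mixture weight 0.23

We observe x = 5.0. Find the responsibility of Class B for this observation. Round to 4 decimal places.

Posterior ∝ prior × likelihood, so P(k | x) ∝ π_k f_k(x); normalise over all components.
Evaluate each component's likelihood at the observed value:
  f_A = (1/(1.6·√(2π)))·exp(−(5.0−1.3)²/(2·1.6²)) = 0.249339·exp(-2.67383) = 0.0172013
  f_B = (1/(1.5·√(2π)))·exp(−(5.0−2.9)²/(2·1.5²)) = 0.265962·exp(-0.98000) = 0.0998183
  f_C = (1/(1.4·√(2π)))·exp(−(5.0−8.9)²/(2·1.4²)) = 0.284959·exp(-3.88010) = 0.00588403
Weight by the priors:
  π_A·f_A = 0.18 × 0.0172013 = 0.00309623
  π_B·f_B = 0.59 × 0.0998183 = 0.0588928
  π_C·f_C = 0.23 × 0.00588403 = 0.00135333
Normaliser: 0.00309623 + 0.0588928 + 0.00135333 = 0.0633424
P(Class B | 5.0) ≈ 0.9298

0.9298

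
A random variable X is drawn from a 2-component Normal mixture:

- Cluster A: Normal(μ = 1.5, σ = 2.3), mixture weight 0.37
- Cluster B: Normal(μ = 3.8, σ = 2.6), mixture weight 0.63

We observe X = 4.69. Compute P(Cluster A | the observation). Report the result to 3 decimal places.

0.212

By Bayes' theorem, P(k | x) = P(Z=k) f_k(x) / Σ_j P(Z=j) f_j(x).
Normal densities:
  L_A = (1/(2.3·√(2π)))·exp(−(4.69−1.5)²/(2·2.3²)) = 0.173453·exp(-0.96182) = 0.0662929
  L_B = (1/(2.6·√(2π)))·exp(−(4.69−3.8)²/(2·2.6²)) = 0.153439·exp(-0.05859) = 0.144708
Prior × likelihood for each component:
  P(Z=A)·L_A = 0.37 × 0.0662929 = 0.0245284
  P(Z=B)·L_B = 0.63 × 0.144708 = 0.091166
Marginal: 0.0245284 + 0.091166 = 0.115694
So the posterior for Cluster A is 0.0245284 / 0.115694 ≈ 0.212.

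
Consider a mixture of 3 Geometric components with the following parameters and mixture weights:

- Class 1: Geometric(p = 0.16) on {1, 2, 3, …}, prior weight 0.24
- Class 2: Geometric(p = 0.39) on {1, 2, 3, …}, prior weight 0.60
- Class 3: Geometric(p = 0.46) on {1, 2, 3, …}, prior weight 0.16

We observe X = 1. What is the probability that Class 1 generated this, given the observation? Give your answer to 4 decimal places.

The responsibility of component k is π_k f_k(x) divided by Σ_j π_j f_j(x).
Component likelihoods at x = 1:
  L_1 = 0.16·(1−0.16)^0 = 0.16·1 = 0.16
  L_2 = 0.39·(1−0.39)^0 = 0.39·1 = 0.39
  L_3 = 0.46·(1−0.46)^0 = 0.46·1 = 0.46
Prior × likelihood for each component:
  π_1·L_1 = 0.24 × 0.16 = 0.0384
  π_2·L_2 = 0.60 × 0.39 = 0.234
  π_3·L_3 = 0.16 × 0.46 = 0.0736
Denominator: 0.0384 + 0.234 + 0.0736 = 0.346
P(Class 1 | data) = 0.0384 / 0.346 ≈ 0.1110

0.1110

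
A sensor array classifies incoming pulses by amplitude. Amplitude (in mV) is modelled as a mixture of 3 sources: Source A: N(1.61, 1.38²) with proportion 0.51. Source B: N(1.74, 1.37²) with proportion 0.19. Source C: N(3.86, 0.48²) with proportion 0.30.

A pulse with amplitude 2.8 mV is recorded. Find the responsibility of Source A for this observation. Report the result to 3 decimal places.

The responsibility of component k is π_k f_k(x) divided by Σ_j π_j f_j(x).
Normal densities:
  p_A = 0.199325
  p_B = 0.215871
  p_C = 0.0725603
Weight by the priors:
  π_A·p_A = 0.51 × 0.199325 = 0.101656
  π_B·p_B = 0.19 × 0.215871 = 0.0410156
  π_C·p_C = 0.30 × 0.0725603 = 0.0217681
Sum: 0.101656 + 0.0410156 + 0.0217681 = 0.164439
Responsibility of Source A: 0.101656 / 0.164439 ≈ 0.618

0.618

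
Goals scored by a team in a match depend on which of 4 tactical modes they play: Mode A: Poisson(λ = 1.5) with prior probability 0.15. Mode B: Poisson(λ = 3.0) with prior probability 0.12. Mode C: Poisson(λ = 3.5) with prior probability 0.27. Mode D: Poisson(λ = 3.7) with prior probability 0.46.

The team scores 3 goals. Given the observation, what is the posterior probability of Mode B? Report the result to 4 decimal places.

0.1344

Apply Bayes' rule: the posterior for each component is proportional to its prior times its likelihood at x.
Evaluate each component's likelihood at the observed value:
  L_A = 0.125511
  L_B = 0.224042
  L_C = 0.215785
  L_D = 0.20872
Multiply by the mixture weights:
  π_A·L_A = 0.15 × 0.125511 = 0.0188266
  π_B·L_B = 0.12 × 0.224042 = 0.026885
  π_C·L_C = 0.27 × 0.215785 = 0.0582621
  π_D·L_D = 0.46 × 0.20872 = 0.0960113
Normaliser: 0.0188266 + 0.026885 + 0.0582621 + 0.0960113 = 0.199985
Responsibility of Mode B: 0.026885 / 0.199985 ≈ 0.1344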